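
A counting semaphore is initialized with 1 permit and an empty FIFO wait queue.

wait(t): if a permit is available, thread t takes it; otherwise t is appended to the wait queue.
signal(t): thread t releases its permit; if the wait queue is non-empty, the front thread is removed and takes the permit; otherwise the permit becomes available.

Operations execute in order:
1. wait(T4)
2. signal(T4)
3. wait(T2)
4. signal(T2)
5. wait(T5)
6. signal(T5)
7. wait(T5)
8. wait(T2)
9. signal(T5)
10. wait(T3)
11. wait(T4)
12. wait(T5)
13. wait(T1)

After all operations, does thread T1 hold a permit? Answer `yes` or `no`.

Answer: no

Derivation:
Step 1: wait(T4) -> count=0 queue=[] holders={T4}
Step 2: signal(T4) -> count=1 queue=[] holders={none}
Step 3: wait(T2) -> count=0 queue=[] holders={T2}
Step 4: signal(T2) -> count=1 queue=[] holders={none}
Step 5: wait(T5) -> count=0 queue=[] holders={T5}
Step 6: signal(T5) -> count=1 queue=[] holders={none}
Step 7: wait(T5) -> count=0 queue=[] holders={T5}
Step 8: wait(T2) -> count=0 queue=[T2] holders={T5}
Step 9: signal(T5) -> count=0 queue=[] holders={T2}
Step 10: wait(T3) -> count=0 queue=[T3] holders={T2}
Step 11: wait(T4) -> count=0 queue=[T3,T4] holders={T2}
Step 12: wait(T5) -> count=0 queue=[T3,T4,T5] holders={T2}
Step 13: wait(T1) -> count=0 queue=[T3,T4,T5,T1] holders={T2}
Final holders: {T2} -> T1 not in holders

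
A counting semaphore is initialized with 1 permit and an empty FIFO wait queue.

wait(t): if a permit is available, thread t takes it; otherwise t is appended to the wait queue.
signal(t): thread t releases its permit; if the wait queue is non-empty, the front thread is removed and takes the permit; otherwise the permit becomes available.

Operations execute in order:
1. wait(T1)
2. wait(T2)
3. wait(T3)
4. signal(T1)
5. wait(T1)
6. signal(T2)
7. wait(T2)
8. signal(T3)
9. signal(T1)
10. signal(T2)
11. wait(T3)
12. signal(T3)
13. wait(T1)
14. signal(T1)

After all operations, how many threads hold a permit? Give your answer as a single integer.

Answer: 0

Derivation:
Step 1: wait(T1) -> count=0 queue=[] holders={T1}
Step 2: wait(T2) -> count=0 queue=[T2] holders={T1}
Step 3: wait(T3) -> count=0 queue=[T2,T3] holders={T1}
Step 4: signal(T1) -> count=0 queue=[T3] holders={T2}
Step 5: wait(T1) -> count=0 queue=[T3,T1] holders={T2}
Step 6: signal(T2) -> count=0 queue=[T1] holders={T3}
Step 7: wait(T2) -> count=0 queue=[T1,T2] holders={T3}
Step 8: signal(T3) -> count=0 queue=[T2] holders={T1}
Step 9: signal(T1) -> count=0 queue=[] holders={T2}
Step 10: signal(T2) -> count=1 queue=[] holders={none}
Step 11: wait(T3) -> count=0 queue=[] holders={T3}
Step 12: signal(T3) -> count=1 queue=[] holders={none}
Step 13: wait(T1) -> count=0 queue=[] holders={T1}
Step 14: signal(T1) -> count=1 queue=[] holders={none}
Final holders: {none} -> 0 thread(s)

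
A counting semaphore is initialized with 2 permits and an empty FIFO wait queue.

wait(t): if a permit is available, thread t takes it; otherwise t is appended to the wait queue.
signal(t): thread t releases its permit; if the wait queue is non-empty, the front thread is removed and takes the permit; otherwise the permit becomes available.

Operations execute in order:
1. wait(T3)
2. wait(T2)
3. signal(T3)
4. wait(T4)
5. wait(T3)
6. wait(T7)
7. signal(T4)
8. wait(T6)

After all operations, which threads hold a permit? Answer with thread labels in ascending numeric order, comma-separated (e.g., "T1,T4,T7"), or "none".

Step 1: wait(T3) -> count=1 queue=[] holders={T3}
Step 2: wait(T2) -> count=0 queue=[] holders={T2,T3}
Step 3: signal(T3) -> count=1 queue=[] holders={T2}
Step 4: wait(T4) -> count=0 queue=[] holders={T2,T4}
Step 5: wait(T3) -> count=0 queue=[T3] holders={T2,T4}
Step 6: wait(T7) -> count=0 queue=[T3,T7] holders={T2,T4}
Step 7: signal(T4) -> count=0 queue=[T7] holders={T2,T3}
Step 8: wait(T6) -> count=0 queue=[T7,T6] holders={T2,T3}
Final holders: T2,T3

Answer: T2,T3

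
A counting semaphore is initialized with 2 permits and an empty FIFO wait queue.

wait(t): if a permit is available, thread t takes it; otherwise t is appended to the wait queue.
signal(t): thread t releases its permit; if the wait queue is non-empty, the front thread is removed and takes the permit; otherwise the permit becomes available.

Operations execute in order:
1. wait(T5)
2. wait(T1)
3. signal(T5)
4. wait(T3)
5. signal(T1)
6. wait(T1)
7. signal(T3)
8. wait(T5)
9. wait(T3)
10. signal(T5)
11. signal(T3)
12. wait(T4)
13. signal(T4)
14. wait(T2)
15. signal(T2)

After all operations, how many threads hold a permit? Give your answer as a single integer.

Step 1: wait(T5) -> count=1 queue=[] holders={T5}
Step 2: wait(T1) -> count=0 queue=[] holders={T1,T5}
Step 3: signal(T5) -> count=1 queue=[] holders={T1}
Step 4: wait(T3) -> count=0 queue=[] holders={T1,T3}
Step 5: signal(T1) -> count=1 queue=[] holders={T3}
Step 6: wait(T1) -> count=0 queue=[] holders={T1,T3}
Step 7: signal(T3) -> count=1 queue=[] holders={T1}
Step 8: wait(T5) -> count=0 queue=[] holders={T1,T5}
Step 9: wait(T3) -> count=0 queue=[T3] holders={T1,T5}
Step 10: signal(T5) -> count=0 queue=[] holders={T1,T3}
Step 11: signal(T3) -> count=1 queue=[] holders={T1}
Step 12: wait(T4) -> count=0 queue=[] holders={T1,T4}
Step 13: signal(T4) -> count=1 queue=[] holders={T1}
Step 14: wait(T2) -> count=0 queue=[] holders={T1,T2}
Step 15: signal(T2) -> count=1 queue=[] holders={T1}
Final holders: {T1} -> 1 thread(s)

Answer: 1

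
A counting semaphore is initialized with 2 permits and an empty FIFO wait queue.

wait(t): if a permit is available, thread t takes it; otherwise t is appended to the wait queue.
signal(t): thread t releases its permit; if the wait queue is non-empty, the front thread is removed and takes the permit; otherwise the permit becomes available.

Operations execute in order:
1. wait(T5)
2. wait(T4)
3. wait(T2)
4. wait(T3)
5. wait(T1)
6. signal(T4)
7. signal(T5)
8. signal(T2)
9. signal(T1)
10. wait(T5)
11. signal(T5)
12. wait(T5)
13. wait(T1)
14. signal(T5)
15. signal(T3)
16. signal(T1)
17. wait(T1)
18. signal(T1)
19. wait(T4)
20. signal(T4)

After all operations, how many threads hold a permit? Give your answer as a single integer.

Step 1: wait(T5) -> count=1 queue=[] holders={T5}
Step 2: wait(T4) -> count=0 queue=[] holders={T4,T5}
Step 3: wait(T2) -> count=0 queue=[T2] holders={T4,T5}
Step 4: wait(T3) -> count=0 queue=[T2,T3] holders={T4,T5}
Step 5: wait(T1) -> count=0 queue=[T2,T3,T1] holders={T4,T5}
Step 6: signal(T4) -> count=0 queue=[T3,T1] holders={T2,T5}
Step 7: signal(T5) -> count=0 queue=[T1] holders={T2,T3}
Step 8: signal(T2) -> count=0 queue=[] holders={T1,T3}
Step 9: signal(T1) -> count=1 queue=[] holders={T3}
Step 10: wait(T5) -> count=0 queue=[] holders={T3,T5}
Step 11: signal(T5) -> count=1 queue=[] holders={T3}
Step 12: wait(T5) -> count=0 queue=[] holders={T3,T5}
Step 13: wait(T1) -> count=0 queue=[T1] holders={T3,T5}
Step 14: signal(T5) -> count=0 queue=[] holders={T1,T3}
Step 15: signal(T3) -> count=1 queue=[] holders={T1}
Step 16: signal(T1) -> count=2 queue=[] holders={none}
Step 17: wait(T1) -> count=1 queue=[] holders={T1}
Step 18: signal(T1) -> count=2 queue=[] holders={none}
Step 19: wait(T4) -> count=1 queue=[] holders={T4}
Step 20: signal(T4) -> count=2 queue=[] holders={none}
Final holders: {none} -> 0 thread(s)

Answer: 0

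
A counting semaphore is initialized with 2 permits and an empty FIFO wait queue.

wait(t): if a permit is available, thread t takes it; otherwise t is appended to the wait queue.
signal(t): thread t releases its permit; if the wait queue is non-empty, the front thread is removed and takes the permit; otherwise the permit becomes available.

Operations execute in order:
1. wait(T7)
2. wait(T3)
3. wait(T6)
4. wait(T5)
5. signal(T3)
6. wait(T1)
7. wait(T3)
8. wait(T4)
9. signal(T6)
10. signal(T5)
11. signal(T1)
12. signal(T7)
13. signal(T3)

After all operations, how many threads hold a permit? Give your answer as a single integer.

Step 1: wait(T7) -> count=1 queue=[] holders={T7}
Step 2: wait(T3) -> count=0 queue=[] holders={T3,T7}
Step 3: wait(T6) -> count=0 queue=[T6] holders={T3,T7}
Step 4: wait(T5) -> count=0 queue=[T6,T5] holders={T3,T7}
Step 5: signal(T3) -> count=0 queue=[T5] holders={T6,T7}
Step 6: wait(T1) -> count=0 queue=[T5,T1] holders={T6,T7}
Step 7: wait(T3) -> count=0 queue=[T5,T1,T3] holders={T6,T7}
Step 8: wait(T4) -> count=0 queue=[T5,T1,T3,T4] holders={T6,T7}
Step 9: signal(T6) -> count=0 queue=[T1,T3,T4] holders={T5,T7}
Step 10: signal(T5) -> count=0 queue=[T3,T4] holders={T1,T7}
Step 11: signal(T1) -> count=0 queue=[T4] holders={T3,T7}
Step 12: signal(T7) -> count=0 queue=[] holders={T3,T4}
Step 13: signal(T3) -> count=1 queue=[] holders={T4}
Final holders: {T4} -> 1 thread(s)

Answer: 1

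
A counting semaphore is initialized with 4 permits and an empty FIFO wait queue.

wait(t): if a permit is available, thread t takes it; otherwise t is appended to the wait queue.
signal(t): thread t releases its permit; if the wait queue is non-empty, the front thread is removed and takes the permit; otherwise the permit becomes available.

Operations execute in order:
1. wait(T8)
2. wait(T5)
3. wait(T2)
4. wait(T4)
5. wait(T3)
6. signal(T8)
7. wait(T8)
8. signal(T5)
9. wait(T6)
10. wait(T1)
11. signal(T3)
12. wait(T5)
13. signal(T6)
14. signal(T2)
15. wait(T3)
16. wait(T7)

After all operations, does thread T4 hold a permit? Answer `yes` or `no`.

Answer: yes

Derivation:
Step 1: wait(T8) -> count=3 queue=[] holders={T8}
Step 2: wait(T5) -> count=2 queue=[] holders={T5,T8}
Step 3: wait(T2) -> count=1 queue=[] holders={T2,T5,T8}
Step 4: wait(T4) -> count=0 queue=[] holders={T2,T4,T5,T8}
Step 5: wait(T3) -> count=0 queue=[T3] holders={T2,T4,T5,T8}
Step 6: signal(T8) -> count=0 queue=[] holders={T2,T3,T4,T5}
Step 7: wait(T8) -> count=0 queue=[T8] holders={T2,T3,T4,T5}
Step 8: signal(T5) -> count=0 queue=[] holders={T2,T3,T4,T8}
Step 9: wait(T6) -> count=0 queue=[T6] holders={T2,T3,T4,T8}
Step 10: wait(T1) -> count=0 queue=[T6,T1] holders={T2,T3,T4,T8}
Step 11: signal(T3) -> count=0 queue=[T1] holders={T2,T4,T6,T8}
Step 12: wait(T5) -> count=0 queue=[T1,T5] holders={T2,T4,T6,T8}
Step 13: signal(T6) -> count=0 queue=[T5] holders={T1,T2,T4,T8}
Step 14: signal(T2) -> count=0 queue=[] holders={T1,T4,T5,T8}
Step 15: wait(T3) -> count=0 queue=[T3] holders={T1,T4,T5,T8}
Step 16: wait(T7) -> count=0 queue=[T3,T7] holders={T1,T4,T5,T8}
Final holders: {T1,T4,T5,T8} -> T4 in holders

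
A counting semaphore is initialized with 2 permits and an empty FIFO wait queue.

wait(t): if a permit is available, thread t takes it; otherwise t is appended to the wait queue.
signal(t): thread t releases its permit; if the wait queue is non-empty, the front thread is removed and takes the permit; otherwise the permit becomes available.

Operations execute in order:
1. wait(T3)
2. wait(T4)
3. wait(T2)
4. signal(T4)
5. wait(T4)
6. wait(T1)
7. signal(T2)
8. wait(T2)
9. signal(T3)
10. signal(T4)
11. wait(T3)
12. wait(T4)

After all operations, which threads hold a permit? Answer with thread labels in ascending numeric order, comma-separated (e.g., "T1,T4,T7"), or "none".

Step 1: wait(T3) -> count=1 queue=[] holders={T3}
Step 2: wait(T4) -> count=0 queue=[] holders={T3,T4}
Step 3: wait(T2) -> count=0 queue=[T2] holders={T3,T4}
Step 4: signal(T4) -> count=0 queue=[] holders={T2,T3}
Step 5: wait(T4) -> count=0 queue=[T4] holders={T2,T3}
Step 6: wait(T1) -> count=0 queue=[T4,T1] holders={T2,T3}
Step 7: signal(T2) -> count=0 queue=[T1] holders={T3,T4}
Step 8: wait(T2) -> count=0 queue=[T1,T2] holders={T3,T4}
Step 9: signal(T3) -> count=0 queue=[T2] holders={T1,T4}
Step 10: signal(T4) -> count=0 queue=[] holders={T1,T2}
Step 11: wait(T3) -> count=0 queue=[T3] holders={T1,T2}
Step 12: wait(T4) -> count=0 queue=[T3,T4] holders={T1,T2}
Final holders: T1,T2

Answer: T1,T2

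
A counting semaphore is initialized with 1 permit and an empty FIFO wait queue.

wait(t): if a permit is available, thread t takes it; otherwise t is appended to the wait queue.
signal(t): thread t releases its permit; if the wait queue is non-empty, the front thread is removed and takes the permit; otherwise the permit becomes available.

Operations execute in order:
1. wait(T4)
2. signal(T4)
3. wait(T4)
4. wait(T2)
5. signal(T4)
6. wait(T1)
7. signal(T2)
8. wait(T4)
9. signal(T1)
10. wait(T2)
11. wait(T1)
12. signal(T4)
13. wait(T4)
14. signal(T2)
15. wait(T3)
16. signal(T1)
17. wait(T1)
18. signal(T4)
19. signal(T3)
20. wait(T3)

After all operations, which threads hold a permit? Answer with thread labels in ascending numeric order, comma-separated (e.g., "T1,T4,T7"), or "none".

Step 1: wait(T4) -> count=0 queue=[] holders={T4}
Step 2: signal(T4) -> count=1 queue=[] holders={none}
Step 3: wait(T4) -> count=0 queue=[] holders={T4}
Step 4: wait(T2) -> count=0 queue=[T2] holders={T4}
Step 5: signal(T4) -> count=0 queue=[] holders={T2}
Step 6: wait(T1) -> count=0 queue=[T1] holders={T2}
Step 7: signal(T2) -> count=0 queue=[] holders={T1}
Step 8: wait(T4) -> count=0 queue=[T4] holders={T1}
Step 9: signal(T1) -> count=0 queue=[] holders={T4}
Step 10: wait(T2) -> count=0 queue=[T2] holders={T4}
Step 11: wait(T1) -> count=0 queue=[T2,T1] holders={T4}
Step 12: signal(T4) -> count=0 queue=[T1] holders={T2}
Step 13: wait(T4) -> count=0 queue=[T1,T4] holders={T2}
Step 14: signal(T2) -> count=0 queue=[T4] holders={T1}
Step 15: wait(T3) -> count=0 queue=[T4,T3] holders={T1}
Step 16: signal(T1) -> count=0 queue=[T3] holders={T4}
Step 17: wait(T1) -> count=0 queue=[T3,T1] holders={T4}
Step 18: signal(T4) -> count=0 queue=[T1] holders={T3}
Step 19: signal(T3) -> count=0 queue=[] holders={T1}
Step 20: wait(T3) -> count=0 queue=[T3] holders={T1}
Final holders: T1

Answer: T1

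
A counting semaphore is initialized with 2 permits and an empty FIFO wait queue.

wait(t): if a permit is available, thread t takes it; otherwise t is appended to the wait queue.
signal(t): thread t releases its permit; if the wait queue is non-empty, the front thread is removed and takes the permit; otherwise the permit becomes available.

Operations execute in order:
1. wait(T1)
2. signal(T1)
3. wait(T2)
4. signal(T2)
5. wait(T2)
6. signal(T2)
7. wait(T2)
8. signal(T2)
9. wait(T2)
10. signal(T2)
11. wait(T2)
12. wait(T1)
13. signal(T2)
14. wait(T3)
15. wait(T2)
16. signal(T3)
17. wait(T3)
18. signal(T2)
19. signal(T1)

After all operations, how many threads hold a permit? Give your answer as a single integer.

Step 1: wait(T1) -> count=1 queue=[] holders={T1}
Step 2: signal(T1) -> count=2 queue=[] holders={none}
Step 3: wait(T2) -> count=1 queue=[] holders={T2}
Step 4: signal(T2) -> count=2 queue=[] holders={none}
Step 5: wait(T2) -> count=1 queue=[] holders={T2}
Step 6: signal(T2) -> count=2 queue=[] holders={none}
Step 7: wait(T2) -> count=1 queue=[] holders={T2}
Step 8: signal(T2) -> count=2 queue=[] holders={none}
Step 9: wait(T2) -> count=1 queue=[] holders={T2}
Step 10: signal(T2) -> count=2 queue=[] holders={none}
Step 11: wait(T2) -> count=1 queue=[] holders={T2}
Step 12: wait(T1) -> count=0 queue=[] holders={T1,T2}
Step 13: signal(T2) -> count=1 queue=[] holders={T1}
Step 14: wait(T3) -> count=0 queue=[] holders={T1,T3}
Step 15: wait(T2) -> count=0 queue=[T2] holders={T1,T3}
Step 16: signal(T3) -> count=0 queue=[] holders={T1,T2}
Step 17: wait(T3) -> count=0 queue=[T3] holders={T1,T2}
Step 18: signal(T2) -> count=0 queue=[] holders={T1,T3}
Step 19: signal(T1) -> count=1 queue=[] holders={T3}
Final holders: {T3} -> 1 thread(s)

Answer: 1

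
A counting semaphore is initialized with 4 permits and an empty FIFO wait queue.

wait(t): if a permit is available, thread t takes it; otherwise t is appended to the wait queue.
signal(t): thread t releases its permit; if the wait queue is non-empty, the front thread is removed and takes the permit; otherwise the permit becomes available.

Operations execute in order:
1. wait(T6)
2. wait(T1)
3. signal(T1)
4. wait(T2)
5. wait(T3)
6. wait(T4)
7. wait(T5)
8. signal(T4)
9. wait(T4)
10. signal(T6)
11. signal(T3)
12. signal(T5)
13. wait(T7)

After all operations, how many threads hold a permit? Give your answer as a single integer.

Step 1: wait(T6) -> count=3 queue=[] holders={T6}
Step 2: wait(T1) -> count=2 queue=[] holders={T1,T6}
Step 3: signal(T1) -> count=3 queue=[] holders={T6}
Step 4: wait(T2) -> count=2 queue=[] holders={T2,T6}
Step 5: wait(T3) -> count=1 queue=[] holders={T2,T3,T6}
Step 6: wait(T4) -> count=0 queue=[] holders={T2,T3,T4,T6}
Step 7: wait(T5) -> count=0 queue=[T5] holders={T2,T3,T4,T6}
Step 8: signal(T4) -> count=0 queue=[] holders={T2,T3,T5,T6}
Step 9: wait(T4) -> count=0 queue=[T4] holders={T2,T3,T5,T6}
Step 10: signal(T6) -> count=0 queue=[] holders={T2,T3,T4,T5}
Step 11: signal(T3) -> count=1 queue=[] holders={T2,T4,T5}
Step 12: signal(T5) -> count=2 queue=[] holders={T2,T4}
Step 13: wait(T7) -> count=1 queue=[] holders={T2,T4,T7}
Final holders: {T2,T4,T7} -> 3 thread(s)

Answer: 3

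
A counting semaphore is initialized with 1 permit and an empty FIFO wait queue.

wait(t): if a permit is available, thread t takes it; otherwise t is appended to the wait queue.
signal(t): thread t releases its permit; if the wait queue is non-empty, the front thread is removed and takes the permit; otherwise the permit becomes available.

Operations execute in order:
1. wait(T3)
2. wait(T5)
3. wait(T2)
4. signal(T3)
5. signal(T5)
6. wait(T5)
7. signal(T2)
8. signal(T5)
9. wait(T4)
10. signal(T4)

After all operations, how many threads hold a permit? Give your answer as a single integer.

Answer: 0

Derivation:
Step 1: wait(T3) -> count=0 queue=[] holders={T3}
Step 2: wait(T5) -> count=0 queue=[T5] holders={T3}
Step 3: wait(T2) -> count=0 queue=[T5,T2] holders={T3}
Step 4: signal(T3) -> count=0 queue=[T2] holders={T5}
Step 5: signal(T5) -> count=0 queue=[] holders={T2}
Step 6: wait(T5) -> count=0 queue=[T5] holders={T2}
Step 7: signal(T2) -> count=0 queue=[] holders={T5}
Step 8: signal(T5) -> count=1 queue=[] holders={none}
Step 9: wait(T4) -> count=0 queue=[] holders={T4}
Step 10: signal(T4) -> count=1 queue=[] holders={none}
Final holders: {none} -> 0 thread(s)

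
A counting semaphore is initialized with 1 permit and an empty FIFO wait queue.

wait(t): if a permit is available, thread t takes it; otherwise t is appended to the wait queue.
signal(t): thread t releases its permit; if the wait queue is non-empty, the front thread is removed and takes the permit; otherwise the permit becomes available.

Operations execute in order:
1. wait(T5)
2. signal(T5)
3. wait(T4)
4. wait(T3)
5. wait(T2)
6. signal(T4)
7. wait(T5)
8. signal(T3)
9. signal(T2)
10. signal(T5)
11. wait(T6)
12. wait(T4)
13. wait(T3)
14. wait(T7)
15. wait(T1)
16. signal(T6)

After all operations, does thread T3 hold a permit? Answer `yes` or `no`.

Step 1: wait(T5) -> count=0 queue=[] holders={T5}
Step 2: signal(T5) -> count=1 queue=[] holders={none}
Step 3: wait(T4) -> count=0 queue=[] holders={T4}
Step 4: wait(T3) -> count=0 queue=[T3] holders={T4}
Step 5: wait(T2) -> count=0 queue=[T3,T2] holders={T4}
Step 6: signal(T4) -> count=0 queue=[T2] holders={T3}
Step 7: wait(T5) -> count=0 queue=[T2,T5] holders={T3}
Step 8: signal(T3) -> count=0 queue=[T5] holders={T2}
Step 9: signal(T2) -> count=0 queue=[] holders={T5}
Step 10: signal(T5) -> count=1 queue=[] holders={none}
Step 11: wait(T6) -> count=0 queue=[] holders={T6}
Step 12: wait(T4) -> count=0 queue=[T4] holders={T6}
Step 13: wait(T3) -> count=0 queue=[T4,T3] holders={T6}
Step 14: wait(T7) -> count=0 queue=[T4,T3,T7] holders={T6}
Step 15: wait(T1) -> count=0 queue=[T4,T3,T7,T1] holders={T6}
Step 16: signal(T6) -> count=0 queue=[T3,T7,T1] holders={T4}
Final holders: {T4} -> T3 not in holders

Answer: no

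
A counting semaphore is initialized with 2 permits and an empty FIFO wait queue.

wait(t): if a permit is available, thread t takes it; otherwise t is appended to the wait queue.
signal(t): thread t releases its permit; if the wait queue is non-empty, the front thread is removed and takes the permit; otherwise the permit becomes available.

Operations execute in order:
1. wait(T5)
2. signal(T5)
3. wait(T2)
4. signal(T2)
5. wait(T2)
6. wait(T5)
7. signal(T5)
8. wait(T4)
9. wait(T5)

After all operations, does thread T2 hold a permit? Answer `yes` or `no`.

Step 1: wait(T5) -> count=1 queue=[] holders={T5}
Step 2: signal(T5) -> count=2 queue=[] holders={none}
Step 3: wait(T2) -> count=1 queue=[] holders={T2}
Step 4: signal(T2) -> count=2 queue=[] holders={none}
Step 5: wait(T2) -> count=1 queue=[] holders={T2}
Step 6: wait(T5) -> count=0 queue=[] holders={T2,T5}
Step 7: signal(T5) -> count=1 queue=[] holders={T2}
Step 8: wait(T4) -> count=0 queue=[] holders={T2,T4}
Step 9: wait(T5) -> count=0 queue=[T5] holders={T2,T4}
Final holders: {T2,T4} -> T2 in holders

Answer: yes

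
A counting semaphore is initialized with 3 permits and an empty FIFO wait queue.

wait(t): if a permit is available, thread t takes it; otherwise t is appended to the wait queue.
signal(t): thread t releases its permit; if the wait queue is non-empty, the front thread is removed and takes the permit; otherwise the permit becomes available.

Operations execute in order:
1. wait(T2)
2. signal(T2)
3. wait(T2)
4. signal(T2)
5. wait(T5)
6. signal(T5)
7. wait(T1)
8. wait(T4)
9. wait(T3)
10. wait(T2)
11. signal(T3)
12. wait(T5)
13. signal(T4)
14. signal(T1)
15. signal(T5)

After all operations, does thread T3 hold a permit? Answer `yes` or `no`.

Step 1: wait(T2) -> count=2 queue=[] holders={T2}
Step 2: signal(T2) -> count=3 queue=[] holders={none}
Step 3: wait(T2) -> count=2 queue=[] holders={T2}
Step 4: signal(T2) -> count=3 queue=[] holders={none}
Step 5: wait(T5) -> count=2 queue=[] holders={T5}
Step 6: signal(T5) -> count=3 queue=[] holders={none}
Step 7: wait(T1) -> count=2 queue=[] holders={T1}
Step 8: wait(T4) -> count=1 queue=[] holders={T1,T4}
Step 9: wait(T3) -> count=0 queue=[] holders={T1,T3,T4}
Step 10: wait(T2) -> count=0 queue=[T2] holders={T1,T3,T4}
Step 11: signal(T3) -> count=0 queue=[] holders={T1,T2,T4}
Step 12: wait(T5) -> count=0 queue=[T5] holders={T1,T2,T4}
Step 13: signal(T4) -> count=0 queue=[] holders={T1,T2,T5}
Step 14: signal(T1) -> count=1 queue=[] holders={T2,T5}
Step 15: signal(T5) -> count=2 queue=[] holders={T2}
Final holders: {T2} -> T3 not in holders

Answer: no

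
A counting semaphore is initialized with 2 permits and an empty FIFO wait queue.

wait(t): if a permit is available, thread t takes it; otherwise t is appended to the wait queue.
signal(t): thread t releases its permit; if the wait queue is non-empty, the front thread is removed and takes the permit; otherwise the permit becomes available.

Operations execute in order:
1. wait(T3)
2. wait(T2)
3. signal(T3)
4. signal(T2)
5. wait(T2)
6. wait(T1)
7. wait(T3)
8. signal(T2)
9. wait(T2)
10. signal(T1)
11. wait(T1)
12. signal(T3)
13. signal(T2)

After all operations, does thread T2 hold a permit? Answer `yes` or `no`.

Answer: no

Derivation:
Step 1: wait(T3) -> count=1 queue=[] holders={T3}
Step 2: wait(T2) -> count=0 queue=[] holders={T2,T3}
Step 3: signal(T3) -> count=1 queue=[] holders={T2}
Step 4: signal(T2) -> count=2 queue=[] holders={none}
Step 5: wait(T2) -> count=1 queue=[] holders={T2}
Step 6: wait(T1) -> count=0 queue=[] holders={T1,T2}
Step 7: wait(T3) -> count=0 queue=[T3] holders={T1,T2}
Step 8: signal(T2) -> count=0 queue=[] holders={T1,T3}
Step 9: wait(T2) -> count=0 queue=[T2] holders={T1,T3}
Step 10: signal(T1) -> count=0 queue=[] holders={T2,T3}
Step 11: wait(T1) -> count=0 queue=[T1] holders={T2,T3}
Step 12: signal(T3) -> count=0 queue=[] holders={T1,T2}
Step 13: signal(T2) -> count=1 queue=[] holders={T1}
Final holders: {T1} -> T2 not in holders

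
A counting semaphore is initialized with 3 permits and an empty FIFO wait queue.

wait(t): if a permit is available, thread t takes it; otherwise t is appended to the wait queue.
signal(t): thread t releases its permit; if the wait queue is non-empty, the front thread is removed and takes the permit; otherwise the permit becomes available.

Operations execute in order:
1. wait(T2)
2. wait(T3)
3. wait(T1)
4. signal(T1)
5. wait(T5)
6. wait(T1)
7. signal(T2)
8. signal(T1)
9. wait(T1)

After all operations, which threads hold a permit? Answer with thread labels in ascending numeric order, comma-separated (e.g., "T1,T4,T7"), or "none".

Step 1: wait(T2) -> count=2 queue=[] holders={T2}
Step 2: wait(T3) -> count=1 queue=[] holders={T2,T3}
Step 3: wait(T1) -> count=0 queue=[] holders={T1,T2,T3}
Step 4: signal(T1) -> count=1 queue=[] holders={T2,T3}
Step 5: wait(T5) -> count=0 queue=[] holders={T2,T3,T5}
Step 6: wait(T1) -> count=0 queue=[T1] holders={T2,T3,T5}
Step 7: signal(T2) -> count=0 queue=[] holders={T1,T3,T5}
Step 8: signal(T1) -> count=1 queue=[] holders={T3,T5}
Step 9: wait(T1) -> count=0 queue=[] holders={T1,T3,T5}
Final holders: T1,T3,T5

Answer: T1,T3,T5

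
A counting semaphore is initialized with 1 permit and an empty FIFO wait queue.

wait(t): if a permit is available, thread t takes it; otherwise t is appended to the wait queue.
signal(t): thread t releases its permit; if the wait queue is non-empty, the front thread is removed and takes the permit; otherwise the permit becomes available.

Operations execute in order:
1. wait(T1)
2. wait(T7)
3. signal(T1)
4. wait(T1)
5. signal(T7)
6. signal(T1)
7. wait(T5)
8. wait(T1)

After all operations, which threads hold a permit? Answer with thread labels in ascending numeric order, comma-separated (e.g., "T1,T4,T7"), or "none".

Step 1: wait(T1) -> count=0 queue=[] holders={T1}
Step 2: wait(T7) -> count=0 queue=[T7] holders={T1}
Step 3: signal(T1) -> count=0 queue=[] holders={T7}
Step 4: wait(T1) -> count=0 queue=[T1] holders={T7}
Step 5: signal(T7) -> count=0 queue=[] holders={T1}
Step 6: signal(T1) -> count=1 queue=[] holders={none}
Step 7: wait(T5) -> count=0 queue=[] holders={T5}
Step 8: wait(T1) -> count=0 queue=[T1] holders={T5}
Final holders: T5

Answer: T5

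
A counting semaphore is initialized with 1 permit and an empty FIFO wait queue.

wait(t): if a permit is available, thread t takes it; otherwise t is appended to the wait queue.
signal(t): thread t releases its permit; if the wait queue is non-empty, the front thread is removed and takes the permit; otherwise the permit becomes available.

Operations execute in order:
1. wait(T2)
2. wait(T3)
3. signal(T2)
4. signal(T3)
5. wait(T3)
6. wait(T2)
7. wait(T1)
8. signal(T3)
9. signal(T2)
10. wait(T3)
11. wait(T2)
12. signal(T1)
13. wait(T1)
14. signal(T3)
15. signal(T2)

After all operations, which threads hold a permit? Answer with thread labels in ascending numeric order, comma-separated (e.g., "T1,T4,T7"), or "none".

Step 1: wait(T2) -> count=0 queue=[] holders={T2}
Step 2: wait(T3) -> count=0 queue=[T3] holders={T2}
Step 3: signal(T2) -> count=0 queue=[] holders={T3}
Step 4: signal(T3) -> count=1 queue=[] holders={none}
Step 5: wait(T3) -> count=0 queue=[] holders={T3}
Step 6: wait(T2) -> count=0 queue=[T2] holders={T3}
Step 7: wait(T1) -> count=0 queue=[T2,T1] holders={T3}
Step 8: signal(T3) -> count=0 queue=[T1] holders={T2}
Step 9: signal(T2) -> count=0 queue=[] holders={T1}
Step 10: wait(T3) -> count=0 queue=[T3] holders={T1}
Step 11: wait(T2) -> count=0 queue=[T3,T2] holders={T1}
Step 12: signal(T1) -> count=0 queue=[T2] holders={T3}
Step 13: wait(T1) -> count=0 queue=[T2,T1] holders={T3}
Step 14: signal(T3) -> count=0 queue=[T1] holders={T2}
Step 15: signal(T2) -> count=0 queue=[] holders={T1}
Final holders: T1

Answer: T1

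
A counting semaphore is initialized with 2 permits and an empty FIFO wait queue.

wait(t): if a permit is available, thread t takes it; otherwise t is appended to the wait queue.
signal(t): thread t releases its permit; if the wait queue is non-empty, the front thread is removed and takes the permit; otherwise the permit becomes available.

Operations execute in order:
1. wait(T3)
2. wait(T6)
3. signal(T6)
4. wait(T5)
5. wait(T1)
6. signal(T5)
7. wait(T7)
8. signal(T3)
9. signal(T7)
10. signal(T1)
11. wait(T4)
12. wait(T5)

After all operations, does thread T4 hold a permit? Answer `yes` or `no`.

Answer: yes

Derivation:
Step 1: wait(T3) -> count=1 queue=[] holders={T3}
Step 2: wait(T6) -> count=0 queue=[] holders={T3,T6}
Step 3: signal(T6) -> count=1 queue=[] holders={T3}
Step 4: wait(T5) -> count=0 queue=[] holders={T3,T5}
Step 5: wait(T1) -> count=0 queue=[T1] holders={T3,T5}
Step 6: signal(T5) -> count=0 queue=[] holders={T1,T3}
Step 7: wait(T7) -> count=0 queue=[T7] holders={T1,T3}
Step 8: signal(T3) -> count=0 queue=[] holders={T1,T7}
Step 9: signal(T7) -> count=1 queue=[] holders={T1}
Step 10: signal(T1) -> count=2 queue=[] holders={none}
Step 11: wait(T4) -> count=1 queue=[] holders={T4}
Step 12: wait(T5) -> count=0 queue=[] holders={T4,T5}
Final holders: {T4,T5} -> T4 in holders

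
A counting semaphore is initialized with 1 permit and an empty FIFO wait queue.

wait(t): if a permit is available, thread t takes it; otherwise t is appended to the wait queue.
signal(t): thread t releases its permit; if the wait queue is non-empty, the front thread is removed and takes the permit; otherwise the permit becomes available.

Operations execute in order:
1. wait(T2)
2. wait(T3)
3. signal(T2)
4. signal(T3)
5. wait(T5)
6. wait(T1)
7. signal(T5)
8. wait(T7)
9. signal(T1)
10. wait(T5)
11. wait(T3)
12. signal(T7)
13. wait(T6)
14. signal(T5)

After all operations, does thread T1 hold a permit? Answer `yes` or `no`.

Step 1: wait(T2) -> count=0 queue=[] holders={T2}
Step 2: wait(T3) -> count=0 queue=[T3] holders={T2}
Step 3: signal(T2) -> count=0 queue=[] holders={T3}
Step 4: signal(T3) -> count=1 queue=[] holders={none}
Step 5: wait(T5) -> count=0 queue=[] holders={T5}
Step 6: wait(T1) -> count=0 queue=[T1] holders={T5}
Step 7: signal(T5) -> count=0 queue=[] holders={T1}
Step 8: wait(T7) -> count=0 queue=[T7] holders={T1}
Step 9: signal(T1) -> count=0 queue=[] holders={T7}
Step 10: wait(T5) -> count=0 queue=[T5] holders={T7}
Step 11: wait(T3) -> count=0 queue=[T5,T3] holders={T7}
Step 12: signal(T7) -> count=0 queue=[T3] holders={T5}
Step 13: wait(T6) -> count=0 queue=[T3,T6] holders={T5}
Step 14: signal(T5) -> count=0 queue=[T6] holders={T3}
Final holders: {T3} -> T1 not in holders

Answer: no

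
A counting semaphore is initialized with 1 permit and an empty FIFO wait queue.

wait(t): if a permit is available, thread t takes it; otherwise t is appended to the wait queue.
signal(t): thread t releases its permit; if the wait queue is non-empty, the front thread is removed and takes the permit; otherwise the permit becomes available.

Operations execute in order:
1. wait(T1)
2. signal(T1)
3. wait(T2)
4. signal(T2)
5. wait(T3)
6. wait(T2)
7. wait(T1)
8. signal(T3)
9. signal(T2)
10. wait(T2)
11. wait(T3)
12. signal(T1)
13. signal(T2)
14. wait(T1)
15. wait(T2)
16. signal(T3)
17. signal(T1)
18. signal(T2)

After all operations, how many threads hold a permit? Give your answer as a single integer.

Step 1: wait(T1) -> count=0 queue=[] holders={T1}
Step 2: signal(T1) -> count=1 queue=[] holders={none}
Step 3: wait(T2) -> count=0 queue=[] holders={T2}
Step 4: signal(T2) -> count=1 queue=[] holders={none}
Step 5: wait(T3) -> count=0 queue=[] holders={T3}
Step 6: wait(T2) -> count=0 queue=[T2] holders={T3}
Step 7: wait(T1) -> count=0 queue=[T2,T1] holders={T3}
Step 8: signal(T3) -> count=0 queue=[T1] holders={T2}
Step 9: signal(T2) -> count=0 queue=[] holders={T1}
Step 10: wait(T2) -> count=0 queue=[T2] holders={T1}
Step 11: wait(T3) -> count=0 queue=[T2,T3] holders={T1}
Step 12: signal(T1) -> count=0 queue=[T3] holders={T2}
Step 13: signal(T2) -> count=0 queue=[] holders={T3}
Step 14: wait(T1) -> count=0 queue=[T1] holders={T3}
Step 15: wait(T2) -> count=0 queue=[T1,T2] holders={T3}
Step 16: signal(T3) -> count=0 queue=[T2] holders={T1}
Step 17: signal(T1) -> count=0 queue=[] holders={T2}
Step 18: signal(T2) -> count=1 queue=[] holders={none}
Final holders: {none} -> 0 thread(s)

Answer: 0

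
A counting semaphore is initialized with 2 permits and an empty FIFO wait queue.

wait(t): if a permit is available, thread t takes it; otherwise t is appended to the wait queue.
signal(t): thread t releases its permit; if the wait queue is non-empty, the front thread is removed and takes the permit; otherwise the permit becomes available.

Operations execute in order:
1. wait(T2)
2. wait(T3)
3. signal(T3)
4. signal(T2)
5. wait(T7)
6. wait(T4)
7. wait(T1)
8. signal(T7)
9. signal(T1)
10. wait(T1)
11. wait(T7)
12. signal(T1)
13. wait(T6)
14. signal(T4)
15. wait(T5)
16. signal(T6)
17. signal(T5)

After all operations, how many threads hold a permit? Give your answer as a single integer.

Answer: 1

Derivation:
Step 1: wait(T2) -> count=1 queue=[] holders={T2}
Step 2: wait(T3) -> count=0 queue=[] holders={T2,T3}
Step 3: signal(T3) -> count=1 queue=[] holders={T2}
Step 4: signal(T2) -> count=2 queue=[] holders={none}
Step 5: wait(T7) -> count=1 queue=[] holders={T7}
Step 6: wait(T4) -> count=0 queue=[] holders={T4,T7}
Step 7: wait(T1) -> count=0 queue=[T1] holders={T4,T7}
Step 8: signal(T7) -> count=0 queue=[] holders={T1,T4}
Step 9: signal(T1) -> count=1 queue=[] holders={T4}
Step 10: wait(T1) -> count=0 queue=[] holders={T1,T4}
Step 11: wait(T7) -> count=0 queue=[T7] holders={T1,T4}
Step 12: signal(T1) -> count=0 queue=[] holders={T4,T7}
Step 13: wait(T6) -> count=0 queue=[T6] holders={T4,T7}
Step 14: signal(T4) -> count=0 queue=[] holders={T6,T7}
Step 15: wait(T5) -> count=0 queue=[T5] holders={T6,T7}
Step 16: signal(T6) -> count=0 queue=[] holders={T5,T7}
Step 17: signal(T5) -> count=1 queue=[] holders={T7}
Final holders: {T7} -> 1 thread(s)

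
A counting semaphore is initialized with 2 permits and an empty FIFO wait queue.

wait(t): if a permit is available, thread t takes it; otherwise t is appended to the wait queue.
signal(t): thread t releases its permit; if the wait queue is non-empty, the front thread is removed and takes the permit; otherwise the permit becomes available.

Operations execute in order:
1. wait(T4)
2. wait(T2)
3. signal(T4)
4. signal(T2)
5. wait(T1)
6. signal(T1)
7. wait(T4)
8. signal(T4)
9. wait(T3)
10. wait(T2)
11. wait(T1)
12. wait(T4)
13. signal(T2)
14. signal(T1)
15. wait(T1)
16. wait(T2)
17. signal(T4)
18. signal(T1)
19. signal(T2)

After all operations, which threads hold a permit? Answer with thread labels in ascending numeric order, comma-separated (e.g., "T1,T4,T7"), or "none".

Answer: T3

Derivation:
Step 1: wait(T4) -> count=1 queue=[] holders={T4}
Step 2: wait(T2) -> count=0 queue=[] holders={T2,T4}
Step 3: signal(T4) -> count=1 queue=[] holders={T2}
Step 4: signal(T2) -> count=2 queue=[] holders={none}
Step 5: wait(T1) -> count=1 queue=[] holders={T1}
Step 6: signal(T1) -> count=2 queue=[] holders={none}
Step 7: wait(T4) -> count=1 queue=[] holders={T4}
Step 8: signal(T4) -> count=2 queue=[] holders={none}
Step 9: wait(T3) -> count=1 queue=[] holders={T3}
Step 10: wait(T2) -> count=0 queue=[] holders={T2,T3}
Step 11: wait(T1) -> count=0 queue=[T1] holders={T2,T3}
Step 12: wait(T4) -> count=0 queue=[T1,T4] holders={T2,T3}
Step 13: signal(T2) -> count=0 queue=[T4] holders={T1,T3}
Step 14: signal(T1) -> count=0 queue=[] holders={T3,T4}
Step 15: wait(T1) -> count=0 queue=[T1] holders={T3,T4}
Step 16: wait(T2) -> count=0 queue=[T1,T2] holders={T3,T4}
Step 17: signal(T4) -> count=0 queue=[T2] holders={T1,T3}
Step 18: signal(T1) -> count=0 queue=[] holders={T2,T3}
Step 19: signal(T2) -> count=1 queue=[] holders={T3}
Final holders: T3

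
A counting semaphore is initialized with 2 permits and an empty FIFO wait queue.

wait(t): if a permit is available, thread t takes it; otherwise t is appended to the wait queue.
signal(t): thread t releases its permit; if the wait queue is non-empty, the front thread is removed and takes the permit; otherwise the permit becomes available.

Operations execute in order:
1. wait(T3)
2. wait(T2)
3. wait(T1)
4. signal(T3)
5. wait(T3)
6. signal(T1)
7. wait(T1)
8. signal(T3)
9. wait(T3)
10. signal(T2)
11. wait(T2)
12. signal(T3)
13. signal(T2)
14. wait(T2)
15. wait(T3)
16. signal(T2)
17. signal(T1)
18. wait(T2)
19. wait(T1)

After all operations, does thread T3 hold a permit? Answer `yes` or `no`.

Answer: yes

Derivation:
Step 1: wait(T3) -> count=1 queue=[] holders={T3}
Step 2: wait(T2) -> count=0 queue=[] holders={T2,T3}
Step 3: wait(T1) -> count=0 queue=[T1] holders={T2,T3}
Step 4: signal(T3) -> count=0 queue=[] holders={T1,T2}
Step 5: wait(T3) -> count=0 queue=[T3] holders={T1,T2}
Step 6: signal(T1) -> count=0 queue=[] holders={T2,T3}
Step 7: wait(T1) -> count=0 queue=[T1] holders={T2,T3}
Step 8: signal(T3) -> count=0 queue=[] holders={T1,T2}
Step 9: wait(T3) -> count=0 queue=[T3] holders={T1,T2}
Step 10: signal(T2) -> count=0 queue=[] holders={T1,T3}
Step 11: wait(T2) -> count=0 queue=[T2] holders={T1,T3}
Step 12: signal(T3) -> count=0 queue=[] holders={T1,T2}
Step 13: signal(T2) -> count=1 queue=[] holders={T1}
Step 14: wait(T2) -> count=0 queue=[] holders={T1,T2}
Step 15: wait(T3) -> count=0 queue=[T3] holders={T1,T2}
Step 16: signal(T2) -> count=0 queue=[] holders={T1,T3}
Step 17: signal(T1) -> count=1 queue=[] holders={T3}
Step 18: wait(T2) -> count=0 queue=[] holders={T2,T3}
Step 19: wait(T1) -> count=0 queue=[T1] holders={T2,T3}
Final holders: {T2,T3} -> T3 in holders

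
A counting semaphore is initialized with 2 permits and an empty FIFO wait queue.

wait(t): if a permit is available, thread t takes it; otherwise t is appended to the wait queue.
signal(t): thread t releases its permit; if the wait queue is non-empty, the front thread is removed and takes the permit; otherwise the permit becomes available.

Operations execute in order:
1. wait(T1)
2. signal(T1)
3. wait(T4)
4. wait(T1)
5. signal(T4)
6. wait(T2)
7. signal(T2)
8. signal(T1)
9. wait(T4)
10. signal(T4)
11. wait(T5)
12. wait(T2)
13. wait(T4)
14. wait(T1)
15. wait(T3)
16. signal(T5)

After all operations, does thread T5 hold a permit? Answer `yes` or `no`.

Answer: no

Derivation:
Step 1: wait(T1) -> count=1 queue=[] holders={T1}
Step 2: signal(T1) -> count=2 queue=[] holders={none}
Step 3: wait(T4) -> count=1 queue=[] holders={T4}
Step 4: wait(T1) -> count=0 queue=[] holders={T1,T4}
Step 5: signal(T4) -> count=1 queue=[] holders={T1}
Step 6: wait(T2) -> count=0 queue=[] holders={T1,T2}
Step 7: signal(T2) -> count=1 queue=[] holders={T1}
Step 8: signal(T1) -> count=2 queue=[] holders={none}
Step 9: wait(T4) -> count=1 queue=[] holders={T4}
Step 10: signal(T4) -> count=2 queue=[] holders={none}
Step 11: wait(T5) -> count=1 queue=[] holders={T5}
Step 12: wait(T2) -> count=0 queue=[] holders={T2,T5}
Step 13: wait(T4) -> count=0 queue=[T4] holders={T2,T5}
Step 14: wait(T1) -> count=0 queue=[T4,T1] holders={T2,T5}
Step 15: wait(T3) -> count=0 queue=[T4,T1,T3] holders={T2,T5}
Step 16: signal(T5) -> count=0 queue=[T1,T3] holders={T2,T4}
Final holders: {T2,T4} -> T5 not in holders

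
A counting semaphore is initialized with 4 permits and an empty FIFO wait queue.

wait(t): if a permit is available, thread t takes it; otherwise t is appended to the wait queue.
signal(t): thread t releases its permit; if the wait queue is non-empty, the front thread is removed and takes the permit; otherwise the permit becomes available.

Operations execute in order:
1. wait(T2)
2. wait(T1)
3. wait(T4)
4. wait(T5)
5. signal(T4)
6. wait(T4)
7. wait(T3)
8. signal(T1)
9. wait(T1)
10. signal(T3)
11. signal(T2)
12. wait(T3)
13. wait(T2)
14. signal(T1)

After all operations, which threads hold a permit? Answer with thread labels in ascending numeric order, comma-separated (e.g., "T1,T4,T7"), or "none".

Answer: T2,T3,T4,T5

Derivation:
Step 1: wait(T2) -> count=3 queue=[] holders={T2}
Step 2: wait(T1) -> count=2 queue=[] holders={T1,T2}
Step 3: wait(T4) -> count=1 queue=[] holders={T1,T2,T4}
Step 4: wait(T5) -> count=0 queue=[] holders={T1,T2,T4,T5}
Step 5: signal(T4) -> count=1 queue=[] holders={T1,T2,T5}
Step 6: wait(T4) -> count=0 queue=[] holders={T1,T2,T4,T5}
Step 7: wait(T3) -> count=0 queue=[T3] holders={T1,T2,T4,T5}
Step 8: signal(T1) -> count=0 queue=[] holders={T2,T3,T4,T5}
Step 9: wait(T1) -> count=0 queue=[T1] holders={T2,T3,T4,T5}
Step 10: signal(T3) -> count=0 queue=[] holders={T1,T2,T4,T5}
Step 11: signal(T2) -> count=1 queue=[] holders={T1,T4,T5}
Step 12: wait(T3) -> count=0 queue=[] holders={T1,T3,T4,T5}
Step 13: wait(T2) -> count=0 queue=[T2] holders={T1,T3,T4,T5}
Step 14: signal(T1) -> count=0 queue=[] holders={T2,T3,T4,T5}
Final holders: T2,T3,T4,T5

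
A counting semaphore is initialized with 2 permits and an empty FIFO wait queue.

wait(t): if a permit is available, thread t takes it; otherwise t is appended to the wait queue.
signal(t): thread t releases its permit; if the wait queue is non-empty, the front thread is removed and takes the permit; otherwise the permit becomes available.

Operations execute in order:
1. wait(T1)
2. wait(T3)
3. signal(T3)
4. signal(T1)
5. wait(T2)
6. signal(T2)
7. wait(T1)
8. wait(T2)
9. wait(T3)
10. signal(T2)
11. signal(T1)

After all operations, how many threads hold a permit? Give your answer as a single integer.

Answer: 1

Derivation:
Step 1: wait(T1) -> count=1 queue=[] holders={T1}
Step 2: wait(T3) -> count=0 queue=[] holders={T1,T3}
Step 3: signal(T3) -> count=1 queue=[] holders={T1}
Step 4: signal(T1) -> count=2 queue=[] holders={none}
Step 5: wait(T2) -> count=1 queue=[] holders={T2}
Step 6: signal(T2) -> count=2 queue=[] holders={none}
Step 7: wait(T1) -> count=1 queue=[] holders={T1}
Step 8: wait(T2) -> count=0 queue=[] holders={T1,T2}
Step 9: wait(T3) -> count=0 queue=[T3] holders={T1,T2}
Step 10: signal(T2) -> count=0 queue=[] holders={T1,T3}
Step 11: signal(T1) -> count=1 queue=[] holders={T3}
Final holders: {T3} -> 1 thread(s)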